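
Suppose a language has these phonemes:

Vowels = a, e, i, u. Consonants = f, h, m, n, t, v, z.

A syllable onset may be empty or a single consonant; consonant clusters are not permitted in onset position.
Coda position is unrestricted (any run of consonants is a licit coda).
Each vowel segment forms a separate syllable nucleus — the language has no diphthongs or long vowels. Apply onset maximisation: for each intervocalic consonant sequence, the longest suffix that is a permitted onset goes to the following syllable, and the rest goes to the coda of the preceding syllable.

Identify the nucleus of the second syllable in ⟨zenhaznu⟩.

a

Vowels present: e, a, u; each is a nucleus, giving 3 syllables.
The second nucleus (vowel 2 from the left) is /a/.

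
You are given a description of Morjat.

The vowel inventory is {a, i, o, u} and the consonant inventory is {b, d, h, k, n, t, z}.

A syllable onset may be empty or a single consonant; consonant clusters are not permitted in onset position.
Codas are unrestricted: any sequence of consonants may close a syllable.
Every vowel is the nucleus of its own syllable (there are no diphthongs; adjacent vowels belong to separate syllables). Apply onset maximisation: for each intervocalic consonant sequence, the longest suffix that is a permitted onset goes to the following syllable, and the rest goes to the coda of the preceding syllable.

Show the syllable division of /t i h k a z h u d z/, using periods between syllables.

Nuclei (vowels): i, a, u → 3 syllables.
σ1/σ2 boundary: cluster /hk/ — the longest permitted-onset suffix is /k/; onset = /k/, preceding coda = /h/.
σ2/σ3 boundary: /zh/; trying suffixes from longest down, /h/ is the first permitted one, so coda /z/ | onset /h/.

tih.kaz.hudz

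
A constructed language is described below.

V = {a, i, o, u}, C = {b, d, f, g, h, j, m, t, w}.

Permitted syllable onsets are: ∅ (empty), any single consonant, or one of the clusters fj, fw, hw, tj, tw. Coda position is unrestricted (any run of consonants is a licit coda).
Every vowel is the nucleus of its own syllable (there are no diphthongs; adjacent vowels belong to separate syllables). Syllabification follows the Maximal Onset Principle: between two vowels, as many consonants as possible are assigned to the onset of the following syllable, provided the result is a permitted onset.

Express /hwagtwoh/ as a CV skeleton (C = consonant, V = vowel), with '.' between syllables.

CCVC.CCVC

Vowels present: a, o; each is a nucleus, giving 2 syllables.
/a…o/ gap (V1→V2): /gtw/; trying suffixes from longest down, /tw/ is the first permitted one, so coda /g/ | onset /tw/.
Syllabification: hwag.twoh.
Mapping each syllable to C/V: /hwag/ → CCVC, /twoh/ → CCVC.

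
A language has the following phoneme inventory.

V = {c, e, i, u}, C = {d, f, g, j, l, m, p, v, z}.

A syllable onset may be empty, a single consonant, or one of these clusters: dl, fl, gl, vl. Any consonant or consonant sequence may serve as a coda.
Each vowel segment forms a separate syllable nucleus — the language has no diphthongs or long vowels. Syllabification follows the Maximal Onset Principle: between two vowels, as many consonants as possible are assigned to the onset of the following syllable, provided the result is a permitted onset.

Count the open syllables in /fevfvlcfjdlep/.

0

The vowels are e, c, e — 3 nuclei, so 3 syllables.
Between /e/ (V1) and /c/ (V2): /vfvl/; trying suffixes from longest down, /vl/ is the first permitted one, so coda /vf/ | onset /vl/.
Between /c/ (V2) and /e/ (V3): cluster /fjdl/ — the longest permitted-onset suffix is /dl/; onset = /dl/, preceding coda = /fj/.
Result: fevf.vlcfj.dlep.
Classifying each syllable: /fevf/ (closed), /vlcfj/ (closed), /dlep/ (closed).
Open syllables: 0.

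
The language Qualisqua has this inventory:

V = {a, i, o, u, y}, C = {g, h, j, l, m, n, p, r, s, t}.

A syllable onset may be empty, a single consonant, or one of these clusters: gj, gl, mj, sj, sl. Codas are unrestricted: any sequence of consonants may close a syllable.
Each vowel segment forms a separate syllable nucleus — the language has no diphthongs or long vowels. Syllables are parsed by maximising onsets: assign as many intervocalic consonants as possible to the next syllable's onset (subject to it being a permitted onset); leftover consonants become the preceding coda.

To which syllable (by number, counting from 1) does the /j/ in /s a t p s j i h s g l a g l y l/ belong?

The vowels are a, i, a, y — 4 nuclei, so 4 syllables.
V1 /a/ – V2 /i/: /tpsj/; trying suffixes from longest down, /sj/ is the first permitted one, so coda /tp/ | onset /sj/.
V2 /i/ – V3 /a/: /hsgl/; trying suffixes from longest down, /gl/ is the first permitted one, so coda /hs/ | onset /gl/.
V3 /a/ – V4 /y/: cluster /gl/ — /gl/ is itself a permitted onset, so the whole cluster goes right; preceding coda = ∅.
So the parse is satp.sjihs.gla.glyl.
The /j/ is in the onset of syllable 2 (/sjihs/).

2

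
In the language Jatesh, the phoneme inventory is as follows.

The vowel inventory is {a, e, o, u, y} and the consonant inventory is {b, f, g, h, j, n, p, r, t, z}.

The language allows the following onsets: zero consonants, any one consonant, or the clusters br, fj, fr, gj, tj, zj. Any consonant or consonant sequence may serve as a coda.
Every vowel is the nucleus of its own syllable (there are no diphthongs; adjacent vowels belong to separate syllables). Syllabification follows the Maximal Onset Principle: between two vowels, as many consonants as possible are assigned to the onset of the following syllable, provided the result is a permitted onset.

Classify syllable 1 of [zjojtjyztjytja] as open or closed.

closed

Vowels present: o, y, y, a; each is a nucleus, giving 4 syllables.
σ1/σ2 boundary: /jtj/ — longest licit onset from the right is /tj/, leaving /j/ as coda.
σ2/σ3 boundary: /ztj/; trying suffixes from longest down, /tj/ is the first permitted one, so coda /z/ | onset /tj/.
σ3/σ4 boundary: cluster /tj/ — /tj/ is itself a permitted onset, so the whole cluster goes right; preceding coda = ∅.
So the parse is zjoj.tjyz.tjy.tja.
Syllable 1 is /zjoj/ with coda /j/, so it is closed.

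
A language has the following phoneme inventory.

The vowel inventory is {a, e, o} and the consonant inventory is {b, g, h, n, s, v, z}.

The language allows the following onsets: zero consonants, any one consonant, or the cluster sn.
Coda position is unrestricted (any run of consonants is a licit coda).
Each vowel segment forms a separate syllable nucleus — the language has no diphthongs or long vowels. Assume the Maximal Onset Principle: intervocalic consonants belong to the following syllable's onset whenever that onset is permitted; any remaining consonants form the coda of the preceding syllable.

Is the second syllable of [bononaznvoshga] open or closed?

The vowels are o, o, a, o, a — 5 nuclei, so 5 syllables.
/o…o/ gap (V1→V2): just /n/ — single C goes to the following onset.
/o…a/ gap (V2→V3): /n/ is a single consonant, so it becomes the next onset.
/a…o/ gap (V3→V4): cluster /znv/ — the longest permitted-onset suffix is /v/; onset = /v/, preceding coda = /zn/.
/o…a/ gap (V4→V5): /shg/ splits as /sh/ + /g/ (/g/ is the longest suffix that is a licit onset).
Putting it together: bo.no.nazn.vosh.ga.
Syllable 2 is /no/; it ends in its nucleus with no coda, so it is open.

open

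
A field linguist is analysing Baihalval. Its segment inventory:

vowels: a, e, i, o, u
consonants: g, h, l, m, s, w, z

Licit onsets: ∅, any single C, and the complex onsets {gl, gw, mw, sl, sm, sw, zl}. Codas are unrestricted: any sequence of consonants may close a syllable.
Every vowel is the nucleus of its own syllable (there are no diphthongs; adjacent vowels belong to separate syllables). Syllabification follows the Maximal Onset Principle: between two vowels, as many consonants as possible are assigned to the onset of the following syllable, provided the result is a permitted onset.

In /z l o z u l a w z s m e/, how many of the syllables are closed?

Vowels present: o, u, a, e; each is a nucleus, giving 4 syllables.
Between /o/ (V1) and /u/ (V2): just /z/ — single C goes to the following onset.
Between /u/ (V2) and /a/ (V3): just /l/ — single C goes to the following onset.
Between /a/ (V3) and /e/ (V4): cluster /wzsm/ — the longest permitted-onset suffix is /sm/; onset = /sm/, preceding coda = /wz/.
Syllabification: zlo.zu.lawz.sme.
Classifying each syllable: /zlo/ (open), /zu/ (open), /lawz/ (closed), /sme/ (open).
Closed syllables: 1.

1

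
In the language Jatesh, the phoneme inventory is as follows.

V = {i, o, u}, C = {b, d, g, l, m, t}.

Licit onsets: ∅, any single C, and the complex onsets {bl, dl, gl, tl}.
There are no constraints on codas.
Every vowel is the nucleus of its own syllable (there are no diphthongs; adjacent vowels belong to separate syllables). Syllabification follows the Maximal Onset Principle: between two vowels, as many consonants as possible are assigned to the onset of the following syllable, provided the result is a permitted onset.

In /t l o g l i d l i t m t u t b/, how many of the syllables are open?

Nuclei (vowels): o, i, i, u → 4 syllables.
V1 /o/ – V2 /i/: /gl/ — entire cluster is a permitted onset → onset /gl/, coda ∅.
V2 /i/ – V3 /i/: cluster /dl/ — /dl/ is itself a permitted onset, so the whole cluster goes right; preceding coda = ∅.
V3 /i/ – V4 /u/: /tmt/ splits as /tm/ + /t/ (/t/ is the longest suffix that is a licit onset).
Result: tlo.gli.dlitm.tutb.
Classifying each syllable: /tlo/ (open), /gli/ (open), /dlitm/ (closed), /tutb/ (closed).
Open syllables: 2.

2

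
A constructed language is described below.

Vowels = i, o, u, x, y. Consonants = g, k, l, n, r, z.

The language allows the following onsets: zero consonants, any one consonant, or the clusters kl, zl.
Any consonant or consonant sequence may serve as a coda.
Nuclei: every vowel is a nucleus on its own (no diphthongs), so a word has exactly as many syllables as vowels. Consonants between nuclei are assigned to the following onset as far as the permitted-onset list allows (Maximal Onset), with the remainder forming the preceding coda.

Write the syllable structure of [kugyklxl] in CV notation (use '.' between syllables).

CV.CV.CCVC

Vowels present: u, y, x; each is a nucleus, giving 3 syllables.
Between /u/ (V1) and /y/ (V2): /g/ is a single consonant, so it becomes the next onset.
Between /y/ (V2) and /x/ (V3): /kl/ — entire cluster is a permitted onset → onset /kl/, coda ∅.
Putting it together: ku.gy.klxl.
Mapping each syllable to C/V: /ku/ → CV, /gy/ → CV, /klxl/ → CCVC.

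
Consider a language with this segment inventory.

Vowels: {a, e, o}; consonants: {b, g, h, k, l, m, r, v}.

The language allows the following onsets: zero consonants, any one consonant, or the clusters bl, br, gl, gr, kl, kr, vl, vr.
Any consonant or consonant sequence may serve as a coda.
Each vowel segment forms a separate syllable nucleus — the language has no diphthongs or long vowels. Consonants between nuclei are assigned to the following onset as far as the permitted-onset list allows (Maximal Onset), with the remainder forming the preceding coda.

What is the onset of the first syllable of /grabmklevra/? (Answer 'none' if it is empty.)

Nuclei (vowels): a, e, a → 3 syllables.
V1 /a/ – V2 /e/: /bmkl/ splits as /bm/ + /kl/ (/kl/ is the longest suffix that is a licit onset).
V2 /e/ – V3 /a/: /vr/ — entire cluster is a permitted onset → onset /vr/, coda ∅.
Syllabification: grabm.kle.vra.
Syllable 1 is /grabm/: onset /gr/, nucleus /a/, coda /bm/.

gr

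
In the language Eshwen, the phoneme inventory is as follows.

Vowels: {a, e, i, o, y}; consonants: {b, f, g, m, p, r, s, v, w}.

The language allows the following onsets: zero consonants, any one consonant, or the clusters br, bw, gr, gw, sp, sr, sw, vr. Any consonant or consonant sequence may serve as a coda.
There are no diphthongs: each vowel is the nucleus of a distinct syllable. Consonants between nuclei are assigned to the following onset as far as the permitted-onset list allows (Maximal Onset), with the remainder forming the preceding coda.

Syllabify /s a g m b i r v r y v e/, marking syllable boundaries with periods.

sagm.bir.vry.ve

The vowels are a, i, y, e — 4 nuclei, so 4 syllables.
Between /a/ (V1) and /i/ (V2): /gmb/ — longest licit onset from the right is /b/, leaving /gm/ as coda.
Between /i/ (V2) and /y/ (V3): /rvr/; trying suffixes from longest down, /vr/ is the first permitted one, so coda /r/ | onset /vr/.
Between /y/ (V3) and /e/ (V4): just /v/ — single C goes to the following onset.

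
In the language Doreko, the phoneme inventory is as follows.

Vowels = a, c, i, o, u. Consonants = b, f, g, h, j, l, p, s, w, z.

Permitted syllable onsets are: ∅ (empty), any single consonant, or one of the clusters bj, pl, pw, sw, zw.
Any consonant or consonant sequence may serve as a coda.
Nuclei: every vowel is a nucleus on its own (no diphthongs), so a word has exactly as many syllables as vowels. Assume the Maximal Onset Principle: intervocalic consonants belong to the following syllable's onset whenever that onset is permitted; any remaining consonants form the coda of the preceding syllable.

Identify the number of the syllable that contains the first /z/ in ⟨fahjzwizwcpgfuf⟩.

2

The vowels are a, i, c, u — 4 nuclei, so 4 syllables.
/a…i/ gap (V1→V2): cluster /hjzw/ — the longest permitted-onset suffix is /zw/; onset = /zw/, preceding coda = /hj/.
/i…c/ gap (V2→V3): /zw/ — entire cluster is a permitted onset → onset /zw/, coda ∅.
/c…u/ gap (V3→V4): /pgf/ — longest licit onset from the right is /f/, leaving /pg/ as coda.
Result: fahj.zwi.zwcpg.fuf.
The first /z/ is in the onset of syllable 2 (/zwi/).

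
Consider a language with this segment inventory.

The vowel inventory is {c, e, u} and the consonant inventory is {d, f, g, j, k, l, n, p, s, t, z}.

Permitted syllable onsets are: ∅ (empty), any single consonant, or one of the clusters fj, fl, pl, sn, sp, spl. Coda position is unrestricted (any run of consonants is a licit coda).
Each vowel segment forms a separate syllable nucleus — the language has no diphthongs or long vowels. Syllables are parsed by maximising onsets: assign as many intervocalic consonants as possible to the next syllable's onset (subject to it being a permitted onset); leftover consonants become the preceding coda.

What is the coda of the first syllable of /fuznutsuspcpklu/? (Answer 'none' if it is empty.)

Nuclei (vowels): u, u, u, c, u → 5 syllables.
V1 /u/ – V2 /u/: /zn/ splits as /z/ + /n/ (/n/ is the longest suffix that is a licit onset).
V2 /u/ – V3 /u/: cluster /ts/ — the longest permitted-onset suffix is /s/; onset = /s/, preceding coda = /t/.
V3 /u/ – V4 /c/: /sp/ — entire cluster is a permitted onset → onset /sp/, coda ∅.
V4 /c/ – V5 /u/: /pkl/; trying suffixes from longest down, /l/ is the first permitted one, so coda /pk/ | onset /l/.
So the parse is fuz.nut.su.spcpk.lu.
Syllable 1 is /fuz/: onset /f/, nucleus /u/, coda /z/.

z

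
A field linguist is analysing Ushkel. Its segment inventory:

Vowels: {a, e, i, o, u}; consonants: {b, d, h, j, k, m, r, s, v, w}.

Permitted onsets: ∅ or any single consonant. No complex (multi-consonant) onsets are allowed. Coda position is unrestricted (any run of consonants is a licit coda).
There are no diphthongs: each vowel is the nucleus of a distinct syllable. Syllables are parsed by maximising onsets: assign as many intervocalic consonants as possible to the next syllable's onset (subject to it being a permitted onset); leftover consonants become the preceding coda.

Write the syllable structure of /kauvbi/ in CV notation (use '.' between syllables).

CV.VC.CV

The vowels are a, u, i — 3 nuclei, so 3 syllables.
/a…u/ gap (V1→V2): no consonants, so the boundary falls immediately after /a/.
/u…i/ gap (V2→V3): /vb/ — longest licit onset from the right is /b/, leaving /v/ as coda.
Result: ka.uv.bi.
Mapping each syllable to C/V: /ka/ → CV, /uv/ → VC, /bi/ → CV.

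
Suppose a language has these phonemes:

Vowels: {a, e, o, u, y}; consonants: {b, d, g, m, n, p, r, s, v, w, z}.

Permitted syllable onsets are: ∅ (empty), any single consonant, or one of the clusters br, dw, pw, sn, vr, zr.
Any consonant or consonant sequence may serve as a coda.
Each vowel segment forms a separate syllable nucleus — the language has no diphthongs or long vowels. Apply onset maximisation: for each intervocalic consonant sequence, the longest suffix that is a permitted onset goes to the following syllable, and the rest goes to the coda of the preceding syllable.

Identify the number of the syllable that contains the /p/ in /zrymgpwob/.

2

Nuclei (vowels): y, o → 2 syllables.
Between /y/ (V1) and /o/ (V2): /mgpw/ — longest licit onset from the right is /pw/, leaving /mg/ as coda.
Syllabification: zrymg.pwob.
The /p/ is in the onset of syllable 2 (/pwob/).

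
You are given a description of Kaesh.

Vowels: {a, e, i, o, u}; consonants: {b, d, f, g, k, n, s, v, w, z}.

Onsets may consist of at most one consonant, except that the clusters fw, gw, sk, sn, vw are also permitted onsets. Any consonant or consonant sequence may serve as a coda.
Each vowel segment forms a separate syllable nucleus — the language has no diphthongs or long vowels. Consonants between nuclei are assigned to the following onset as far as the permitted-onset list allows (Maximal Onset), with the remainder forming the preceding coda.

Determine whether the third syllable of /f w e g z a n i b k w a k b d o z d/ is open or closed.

Nuclei (vowels): e, a, i, a, o → 5 syllables.
V1 /e/ – V2 /a/: cluster /gz/ — the longest permitted-onset suffix is /z/; onset = /z/, preceding coda = /g/.
V2 /a/ – V3 /i/: just /n/ — single C goes to the following onset.
V3 /i/ – V4 /a/: /bkw/; trying suffixes from longest down, /w/ is the first permitted one, so coda /bk/ | onset /w/.
V4 /a/ – V5 /o/: cluster /kbd/ — the longest permitted-onset suffix is /d/; onset = /d/, preceding coda = /kb/.
Result: fweg.za.nibk.wakb.dozd.
Syllable 3 is /nibk/ with coda /bk/, so it is closed.

closed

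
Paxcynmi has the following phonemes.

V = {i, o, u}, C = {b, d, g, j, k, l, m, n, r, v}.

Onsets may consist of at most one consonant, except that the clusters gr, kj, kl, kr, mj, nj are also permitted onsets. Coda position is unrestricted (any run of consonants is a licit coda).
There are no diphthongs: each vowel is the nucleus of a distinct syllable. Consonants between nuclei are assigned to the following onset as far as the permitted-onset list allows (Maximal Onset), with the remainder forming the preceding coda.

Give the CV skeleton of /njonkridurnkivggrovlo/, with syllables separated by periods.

The vowels are o, i, u, i, o, o — 6 nuclei, so 6 syllables.
V1 /o/ – V2 /i/: /nkr/ — longest licit onset from the right is /kr/, leaving /n/ as coda.
V2 /i/ – V3 /u/: /d/ → onset of the next syllable (single consonants are always licit onsets).
V3 /u/ – V4 /i/: /rnk/; trying suffixes from longest down, /k/ is the first permitted one, so coda /rn/ | onset /k/.
V4 /i/ – V5 /o/: /vggr/; trying suffixes from longest down, /gr/ is the first permitted one, so coda /vg/ | onset /gr/.
V5 /o/ – V6 /o/: /vl/ — longest licit onset from the right is /l/, leaving /v/ as coda.
Syllabification: njon.kri.durn.kivg.grov.lo.
Mapping each syllable to C/V: /njon/ → CCVC, /kri/ → CCV, /durn/ → CVCC, /kivg/ → CVCC, /grov/ → CCVC, /lo/ → CV.

CCVC.CCV.CVCC.CVCC.CCVC.CV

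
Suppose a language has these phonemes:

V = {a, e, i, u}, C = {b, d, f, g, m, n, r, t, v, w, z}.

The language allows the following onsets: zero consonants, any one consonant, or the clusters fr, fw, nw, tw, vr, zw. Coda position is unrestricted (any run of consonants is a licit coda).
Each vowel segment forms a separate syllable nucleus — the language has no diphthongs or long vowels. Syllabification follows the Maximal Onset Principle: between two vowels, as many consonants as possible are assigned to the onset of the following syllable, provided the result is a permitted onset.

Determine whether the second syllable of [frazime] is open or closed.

Vowels present: a, i, e; each is a nucleus, giving 3 syllables.
σ1/σ2 boundary: /z/ → onset of the next syllable (single consonants are always licit onsets).
σ2/σ3 boundary: /m/ is a single consonant, so it becomes the next onset.
Putting it together: fra.zi.me.
Syllable 2 is /zi/; it ends in its nucleus with no coda, so it is open.

open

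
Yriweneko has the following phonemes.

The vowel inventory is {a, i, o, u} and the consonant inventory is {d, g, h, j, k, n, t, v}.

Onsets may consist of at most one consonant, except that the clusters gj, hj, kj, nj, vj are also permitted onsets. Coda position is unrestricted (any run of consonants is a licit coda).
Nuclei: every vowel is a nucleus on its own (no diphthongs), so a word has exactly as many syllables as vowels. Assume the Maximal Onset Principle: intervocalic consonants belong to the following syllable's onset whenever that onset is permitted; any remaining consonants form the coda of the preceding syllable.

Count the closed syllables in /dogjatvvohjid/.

2

Nuclei (vowels): o, a, o, i → 4 syllables.
Between /o/ (V1) and /a/ (V2): /gj/ is a licit onset in full, so it all attaches to the next syllable.
Between /a/ (V2) and /o/ (V3): /tvv/; trying suffixes from longest down, /v/ is the first permitted one, so coda /tv/ | onset /v/.
Between /o/ (V3) and /i/ (V4): cluster /hj/ — /hj/ is itself a permitted onset, so the whole cluster goes right; preceding coda = ∅.
Syllabification: do.gjatv.vo.hjid.
Classifying each syllable: /do/ (open), /gjatv/ (closed), /vo/ (open), /hjid/ (closed).
Closed syllables: 2.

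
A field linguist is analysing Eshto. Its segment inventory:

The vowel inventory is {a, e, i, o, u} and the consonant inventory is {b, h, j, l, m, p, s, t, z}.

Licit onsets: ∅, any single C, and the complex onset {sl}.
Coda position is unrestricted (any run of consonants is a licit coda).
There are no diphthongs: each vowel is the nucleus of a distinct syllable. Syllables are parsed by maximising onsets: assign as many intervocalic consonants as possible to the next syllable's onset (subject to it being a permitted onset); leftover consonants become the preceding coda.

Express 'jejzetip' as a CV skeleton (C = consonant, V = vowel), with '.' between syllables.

CVC.CV.CVC

The vowels are e, e, i — 3 nuclei, so 3 syllables.
Between /e/ (V1) and /e/ (V2): /jz/ — longest licit onset from the right is /z/, leaving /j/ as coda.
Between /e/ (V2) and /i/ (V3): /t/ is a single consonant, so it becomes the next onset.
Putting it together: jej.ze.tip.
Mapping each syllable to C/V: /jej/ → CVC, /ze/ → CV, /tip/ → CVC.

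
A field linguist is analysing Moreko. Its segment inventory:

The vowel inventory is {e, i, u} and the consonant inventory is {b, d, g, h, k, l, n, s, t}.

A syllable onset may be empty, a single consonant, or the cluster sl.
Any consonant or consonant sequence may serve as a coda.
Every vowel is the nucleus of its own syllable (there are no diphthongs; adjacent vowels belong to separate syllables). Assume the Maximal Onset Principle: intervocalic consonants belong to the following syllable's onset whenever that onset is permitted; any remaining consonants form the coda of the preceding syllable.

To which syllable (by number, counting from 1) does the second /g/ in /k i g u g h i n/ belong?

2

Vowels present: i, u, i; each is a nucleus, giving 3 syllables.
Between /i/ (V1) and /u/ (V2): /g/ is a single consonant, so it becomes the next onset.
Between /u/ (V2) and /i/ (V3): /gh/ splits as /g/ + /h/ (/h/ is the longest suffix that is a licit onset).
Putting it together: ki.gug.hin.
The second /g/ is in the coda of syllable 2 (/gug/).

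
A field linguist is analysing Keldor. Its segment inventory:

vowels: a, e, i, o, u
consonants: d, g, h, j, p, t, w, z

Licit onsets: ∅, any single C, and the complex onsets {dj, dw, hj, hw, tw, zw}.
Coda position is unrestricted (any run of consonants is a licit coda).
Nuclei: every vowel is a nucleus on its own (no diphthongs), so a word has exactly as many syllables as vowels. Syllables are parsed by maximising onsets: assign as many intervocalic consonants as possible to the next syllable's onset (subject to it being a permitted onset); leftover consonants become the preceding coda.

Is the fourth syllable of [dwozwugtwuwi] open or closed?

open

The vowels are o, u, u, i — 4 nuclei, so 4 syllables.
V1 /o/ – V2 /u/: /zw/ is a licit onset in full, so it all attaches to the next syllable.
V2 /u/ – V3 /u/: /gtw/ splits as /g/ + /tw/ (/tw/ is the longest suffix that is a licit onset).
V3 /u/ – V4 /i/: just /w/ — single C goes to the following onset.
Syllabification: dwo.zwug.twu.wi.
Syllable 4 is /wi/; it ends in its nucleus with no coda, so it is open.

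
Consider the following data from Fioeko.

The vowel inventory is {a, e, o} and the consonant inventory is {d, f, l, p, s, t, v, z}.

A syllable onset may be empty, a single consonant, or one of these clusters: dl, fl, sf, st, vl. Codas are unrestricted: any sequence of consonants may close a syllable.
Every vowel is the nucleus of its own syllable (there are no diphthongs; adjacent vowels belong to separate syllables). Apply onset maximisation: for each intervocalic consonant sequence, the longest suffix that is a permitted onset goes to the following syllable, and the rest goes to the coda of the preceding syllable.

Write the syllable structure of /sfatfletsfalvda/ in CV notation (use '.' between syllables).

Nuclei (vowels): a, e, a, a → 4 syllables.
/a…e/ gap (V1→V2): /tfl/; trying suffixes from longest down, /fl/ is the first permitted one, so coda /t/ | onset /fl/.
/e…a/ gap (V2→V3): /tsf/ splits as /t/ + /sf/ (/sf/ is the longest suffix that is a licit onset).
/a…a/ gap (V3→V4): /lvd/; trying suffixes from longest down, /d/ is the first permitted one, so coda /lv/ | onset /d/.
Putting it together: sfat.flet.sfalv.da.
Mapping each syllable to C/V: /sfat/ → CCVC, /flet/ → CCVC, /sfalv/ → CCVCC, /da/ → CV.

CCVC.CCVC.CCVCC.CV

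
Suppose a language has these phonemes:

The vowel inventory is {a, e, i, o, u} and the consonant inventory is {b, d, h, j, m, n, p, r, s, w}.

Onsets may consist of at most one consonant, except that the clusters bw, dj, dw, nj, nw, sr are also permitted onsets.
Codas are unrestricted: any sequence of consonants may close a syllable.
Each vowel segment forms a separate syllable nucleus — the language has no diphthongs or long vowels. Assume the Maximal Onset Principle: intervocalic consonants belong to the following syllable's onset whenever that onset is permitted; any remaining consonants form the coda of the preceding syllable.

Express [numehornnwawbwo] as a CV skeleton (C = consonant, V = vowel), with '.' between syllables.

Nuclei (vowels): u, e, o, a, o → 5 syllables.
Between /u/ (V1) and /e/ (V2): just /m/ — single C goes to the following onset.
Between /e/ (V2) and /o/ (V3): just /h/ — single C goes to the following onset.
Between /o/ (V3) and /a/ (V4): /rnnw/ splits as /rn/ + /nw/ (/nw/ is the longest suffix that is a licit onset).
Between /a/ (V4) and /o/ (V5): /wbw/ splits as /w/ + /bw/ (/bw/ is the longest suffix that is a licit onset).
Result: nu.me.horn.nwaw.bwo.
Mapping each syllable to C/V: /nu/ → CV, /me/ → CV, /horn/ → CVCC, /nwaw/ → CCVC, /bwo/ → CCV.

CV.CV.CVCC.CCVC.CCV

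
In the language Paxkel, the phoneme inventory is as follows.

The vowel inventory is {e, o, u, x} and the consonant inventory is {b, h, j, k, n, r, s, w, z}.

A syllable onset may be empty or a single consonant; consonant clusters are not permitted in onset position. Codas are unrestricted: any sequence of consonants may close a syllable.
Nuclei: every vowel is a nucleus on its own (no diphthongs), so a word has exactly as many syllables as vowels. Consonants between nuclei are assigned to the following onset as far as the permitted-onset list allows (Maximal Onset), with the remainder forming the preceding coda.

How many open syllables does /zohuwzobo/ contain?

Vowels present: o, u, o, o; each is a nucleus, giving 4 syllables.
σ1/σ2 boundary: /h/ is a single consonant, so it becomes the next onset.
σ2/σ3 boundary: /wz/ splits as /w/ + /z/ (/z/ is the longest suffix that is a licit onset).
σ3/σ4 boundary: /b/ → onset of the next syllable (single consonants are always licit onsets).
Putting it together: zo.huw.zo.bo.
Classifying each syllable: /zo/ (open), /huw/ (closed), /zo/ (open), /bo/ (open).
Open syllables: 3.

3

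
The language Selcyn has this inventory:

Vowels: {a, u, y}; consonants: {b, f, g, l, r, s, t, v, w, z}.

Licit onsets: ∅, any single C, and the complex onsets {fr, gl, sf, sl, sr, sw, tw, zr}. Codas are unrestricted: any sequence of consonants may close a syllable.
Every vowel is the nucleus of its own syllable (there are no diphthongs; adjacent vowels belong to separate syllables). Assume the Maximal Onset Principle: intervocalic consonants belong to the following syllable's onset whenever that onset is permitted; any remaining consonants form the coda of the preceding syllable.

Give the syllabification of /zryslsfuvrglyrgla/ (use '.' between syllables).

Nuclei (vowels): y, u, y, a → 4 syllables.
/y…u/ gap (V1→V2): /slsf/ splits as /sl/ + /sf/ (/sf/ is the longest suffix that is a licit onset).
/u…y/ gap (V2→V3): cluster /vrgl/ — the longest permitted-onset suffix is /gl/; onset = /gl/, preceding coda = /vr/.
/y…a/ gap (V3→V4): cluster /rgl/ — the longest permitted-onset suffix is /gl/; onset = /gl/, preceding coda = /r/.

zrysl.sfuvr.glyr.gla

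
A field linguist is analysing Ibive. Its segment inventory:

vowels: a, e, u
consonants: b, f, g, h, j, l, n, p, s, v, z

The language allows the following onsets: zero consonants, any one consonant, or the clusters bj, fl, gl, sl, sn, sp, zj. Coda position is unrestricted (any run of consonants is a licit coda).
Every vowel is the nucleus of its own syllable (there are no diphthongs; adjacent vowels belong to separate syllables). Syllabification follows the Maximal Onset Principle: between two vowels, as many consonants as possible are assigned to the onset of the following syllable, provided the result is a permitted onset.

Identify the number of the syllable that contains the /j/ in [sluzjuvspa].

Vowels present: u, u, a; each is a nucleus, giving 3 syllables.
Between /u/ (V1) and /u/ (V2): /zj/ is a licit onset in full, so it all attaches to the next syllable.
Between /u/ (V2) and /a/ (V3): /vsp/ splits as /v/ + /sp/ (/sp/ is the longest suffix that is a licit onset).
So the parse is slu.zjuv.spa.
The /j/ is in the onset of syllable 2 (/zjuv/).

2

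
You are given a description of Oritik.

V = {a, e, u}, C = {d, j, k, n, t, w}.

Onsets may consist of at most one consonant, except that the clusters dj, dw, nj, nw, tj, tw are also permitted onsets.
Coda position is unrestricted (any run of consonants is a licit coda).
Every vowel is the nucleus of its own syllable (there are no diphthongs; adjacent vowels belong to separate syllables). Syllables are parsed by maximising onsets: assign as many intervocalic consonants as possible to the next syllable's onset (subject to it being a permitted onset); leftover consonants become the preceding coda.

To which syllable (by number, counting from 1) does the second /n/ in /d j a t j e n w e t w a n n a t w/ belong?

Nuclei (vowels): a, e, e, a, a → 5 syllables.
Between /a/ (V1) and /e/ (V2): cluster /tj/ — /tj/ is itself a permitted onset, so the whole cluster goes right; preceding coda = ∅.
Between /e/ (V2) and /e/ (V3): /nw/ — entire cluster is a permitted onset → onset /nw/, coda ∅.
Between /e/ (V3) and /a/ (V4): cluster /tw/ — /tw/ is itself a permitted onset, so the whole cluster goes right; preceding coda = ∅.
Between /a/ (V4) and /a/ (V5): /nn/ — longest licit onset from the right is /n/, leaving /n/ as coda.
Result: dja.tje.nwe.twan.natw.
The second /n/ is in the coda of syllable 4 (/twan/).

4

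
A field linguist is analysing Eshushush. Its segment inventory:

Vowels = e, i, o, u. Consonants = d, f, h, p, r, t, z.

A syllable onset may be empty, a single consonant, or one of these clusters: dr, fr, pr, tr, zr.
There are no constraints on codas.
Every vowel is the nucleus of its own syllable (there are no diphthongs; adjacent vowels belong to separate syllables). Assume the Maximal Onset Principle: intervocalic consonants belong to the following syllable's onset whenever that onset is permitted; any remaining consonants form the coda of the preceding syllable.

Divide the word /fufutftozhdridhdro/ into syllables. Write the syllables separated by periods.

Nuclei (vowels): u, u, o, i, o → 5 syllables.
σ1/σ2 boundary: /f/ is a single consonant, so it becomes the next onset.
σ2/σ3 boundary: cluster /tft/ — the longest permitted-onset suffix is /t/; onset = /t/, preceding coda = /tf/.
σ3/σ4 boundary: cluster /zhdr/ — the longest permitted-onset suffix is /dr/; onset = /dr/, preceding coda = /zh/.
σ4/σ5 boundary: cluster /dhdr/ — the longest permitted-onset suffix is /dr/; onset = /dr/, preceding coda = /dh/.

fu.futf.tozh.dridh.dro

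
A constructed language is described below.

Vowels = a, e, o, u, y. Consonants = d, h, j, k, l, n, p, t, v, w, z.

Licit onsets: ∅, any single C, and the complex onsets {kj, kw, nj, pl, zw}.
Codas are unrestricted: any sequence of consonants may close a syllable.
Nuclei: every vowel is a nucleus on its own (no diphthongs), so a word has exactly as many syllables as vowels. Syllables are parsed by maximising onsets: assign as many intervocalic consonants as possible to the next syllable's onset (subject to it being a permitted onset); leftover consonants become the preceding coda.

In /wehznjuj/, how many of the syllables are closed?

2

Nuclei (vowels): e, u → 2 syllables.
V1 /e/ – V2 /u/: /hznj/ — longest licit onset from the right is /nj/, leaving /hz/ as coda.
So the parse is wehz.njuj.
Classifying each syllable: /wehz/ (closed), /njuj/ (closed).
Closed syllables: 2.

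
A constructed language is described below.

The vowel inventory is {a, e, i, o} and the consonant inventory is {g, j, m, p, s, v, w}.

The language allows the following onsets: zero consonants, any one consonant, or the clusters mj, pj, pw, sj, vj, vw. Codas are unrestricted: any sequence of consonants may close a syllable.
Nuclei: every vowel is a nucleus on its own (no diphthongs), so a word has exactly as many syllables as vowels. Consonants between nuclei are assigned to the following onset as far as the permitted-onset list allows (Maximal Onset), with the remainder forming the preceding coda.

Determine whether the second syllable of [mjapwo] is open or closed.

Vowels present: a, o; each is a nucleus, giving 2 syllables.
Between /a/ (V1) and /o/ (V2): /pw/ is a licit onset in full, so it all attaches to the next syllable.
So the parse is mja.pwo.
Syllable 2 is /pwo/; it ends in its nucleus with no coda, so it is open.

open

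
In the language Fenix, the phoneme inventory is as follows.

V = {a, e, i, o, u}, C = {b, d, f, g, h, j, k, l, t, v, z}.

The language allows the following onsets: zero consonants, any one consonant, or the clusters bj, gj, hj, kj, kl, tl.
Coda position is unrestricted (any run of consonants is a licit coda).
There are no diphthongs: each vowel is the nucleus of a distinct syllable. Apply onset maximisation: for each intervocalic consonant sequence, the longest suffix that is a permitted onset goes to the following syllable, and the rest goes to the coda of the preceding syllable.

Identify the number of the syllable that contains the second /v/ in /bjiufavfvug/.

4

Vowels present: i, u, a, u; each is a nucleus, giving 4 syllables.
/i…u/ gap (V1→V2): no consonants, so the boundary falls immediately after /i/.
/u…a/ gap (V2→V3): /f/ → onset of the next syllable (single consonants are always licit onsets).
/a…u/ gap (V3→V4): /vfv/ — longest licit onset from the right is /v/, leaving /vf/ as coda.
Syllabification: bji.u.favf.vug.
The second /v/ is in the onset of syllable 4 (/vug/).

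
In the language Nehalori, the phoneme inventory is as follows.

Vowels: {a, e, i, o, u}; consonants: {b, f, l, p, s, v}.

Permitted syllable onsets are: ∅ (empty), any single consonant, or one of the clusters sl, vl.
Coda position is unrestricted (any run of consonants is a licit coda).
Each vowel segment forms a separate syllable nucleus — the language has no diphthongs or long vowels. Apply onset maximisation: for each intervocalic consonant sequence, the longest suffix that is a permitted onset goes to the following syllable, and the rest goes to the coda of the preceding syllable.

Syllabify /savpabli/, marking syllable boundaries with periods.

sav.pab.li

Nuclei (vowels): a, a, i → 3 syllables.
V1 /a/ – V2 /a/: /vp/; trying suffixes from longest down, /p/ is the first permitted one, so coda /v/ | onset /p/.
V2 /a/ – V3 /i/: cluster /bl/ — the longest permitted-onset suffix is /l/; onset = /l/, preceding coda = /b/.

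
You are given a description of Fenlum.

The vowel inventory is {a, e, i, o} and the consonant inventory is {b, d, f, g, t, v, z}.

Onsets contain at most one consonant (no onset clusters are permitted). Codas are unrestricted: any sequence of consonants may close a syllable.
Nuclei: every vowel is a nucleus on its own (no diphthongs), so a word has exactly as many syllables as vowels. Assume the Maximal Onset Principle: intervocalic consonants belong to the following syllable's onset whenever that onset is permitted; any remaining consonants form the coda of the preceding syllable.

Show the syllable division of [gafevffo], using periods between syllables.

The vowels are a, e, o — 3 nuclei, so 3 syllables.
/a…e/ gap (V1→V2): just /f/ — single C goes to the following onset.
/e…o/ gap (V2→V3): cluster /vff/ — the longest permitted-onset suffix is /f/; onset = /f/, preceding coda = /vf/.

ga.fevf.fo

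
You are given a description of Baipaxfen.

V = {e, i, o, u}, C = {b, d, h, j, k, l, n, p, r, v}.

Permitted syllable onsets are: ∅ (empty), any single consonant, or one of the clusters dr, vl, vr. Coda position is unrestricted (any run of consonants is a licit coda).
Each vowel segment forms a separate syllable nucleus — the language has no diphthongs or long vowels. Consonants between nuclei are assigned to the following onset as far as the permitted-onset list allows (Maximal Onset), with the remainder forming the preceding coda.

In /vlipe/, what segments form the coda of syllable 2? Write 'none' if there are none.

Nuclei (vowels): i, e → 2 syllables.
σ1/σ2 boundary: /p/ is a single consonant, so it becomes the next onset.
So the parse is vli.pe.
Syllable 2 is /pe/: onset /p/, nucleus /e/, coda ∅.

none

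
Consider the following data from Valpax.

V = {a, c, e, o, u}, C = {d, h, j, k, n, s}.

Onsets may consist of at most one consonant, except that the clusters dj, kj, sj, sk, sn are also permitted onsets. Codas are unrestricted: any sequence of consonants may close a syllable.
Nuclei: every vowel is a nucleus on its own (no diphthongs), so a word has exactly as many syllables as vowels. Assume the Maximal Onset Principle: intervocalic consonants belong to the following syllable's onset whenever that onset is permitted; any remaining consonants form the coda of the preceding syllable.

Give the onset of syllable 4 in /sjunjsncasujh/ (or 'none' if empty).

s

Vowels present: u, c, a, u; each is a nucleus, giving 4 syllables.
Between /u/ (V1) and /c/ (V2): /njsn/ splits as /nj/ + /sn/ (/sn/ is the longest suffix that is a licit onset).
Between /c/ (V2) and /a/ (V3): no consonants, so the boundary falls immediately after /c/.
Between /a/ (V3) and /u/ (V4): just /s/ — single C goes to the following onset.
Syllabification: sjunj.snc.a.sujh.
Syllable 4 is /sujh/: onset /s/, nucleus /u/, coda /jh/.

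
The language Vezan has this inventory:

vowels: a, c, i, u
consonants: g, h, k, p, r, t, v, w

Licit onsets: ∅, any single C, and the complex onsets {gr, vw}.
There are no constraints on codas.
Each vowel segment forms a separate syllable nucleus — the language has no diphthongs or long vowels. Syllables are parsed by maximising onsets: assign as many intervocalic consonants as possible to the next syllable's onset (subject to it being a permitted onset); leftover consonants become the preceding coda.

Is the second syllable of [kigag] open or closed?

Vowels present: i, a; each is a nucleus, giving 2 syllables.
σ1/σ2 boundary: just /g/ — single C goes to the following onset.
Putting it together: ki.gag.
Syllable 2 is /gag/ with coda /g/, so it is closed.

closed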